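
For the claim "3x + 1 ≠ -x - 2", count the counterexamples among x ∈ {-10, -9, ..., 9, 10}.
Track d = LHS − RHS over the integers in [-10, 10]. Equality would need d = 0, but d changes sign only between consecutive integers, jumping over 0:
x = -1: LHS = 3·(-1) + 1 = -2, RHS = -(-1) - 2 = -1; -2 ≠ -1 — holds  (d = -1)
x = 0: LHS = 3·0 + 1 = 1, RHS = -0 - 2 = -2; 1 ≠ -2 — holds  (d = 3)
Away from these crossings d keeps a constant sign, and checking every integer in [-10, 10] confirms d ≠ 0 throughout. Hence the two sides are never equal, so the relation holds for every integer in [-10, 10].

No counterexample appears in that range.

Answer: 0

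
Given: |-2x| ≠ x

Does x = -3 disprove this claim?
Substitute x = -3 into the relation:
x = -3: LHS = |-2·(-3)| = |6| = 6; 6 ≠ -3 — holds

The claim holds here, so x = -3 is not a counterexample. (A counterexample exists elsewhere, e.g. x = 0.)

Answer: No, x = -3 is not a counterexample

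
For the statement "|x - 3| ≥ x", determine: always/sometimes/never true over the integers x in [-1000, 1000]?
Holds at x = 0: LHS = |0 - 3| = |-3| = 3; 3 ≥ 0 — holds
Fails at x = 2: LHS = |2 - 3| = |-1| = 1; 1 ≥ 2 — FAILS
It is satisfied by some integers in the range but not all.

Answer: Sometimes true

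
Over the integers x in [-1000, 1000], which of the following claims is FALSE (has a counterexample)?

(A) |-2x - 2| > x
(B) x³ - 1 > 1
(A) Over all integers in [-1000, 1000], LHS − RHS is smallest at x = -1, where it equals 1:
x = -1: LHS = |-2·(-1) - 2| = |0| = 0; 0 > -1 — holds
At the ends of the range:
x = -1000: LHS = |-2·(-1000) - 2| = |1998| = 1998; 1998 > -1000 — holds
x = 1000: LHS = |-2·1000 - 2| = |-2002| = 2002; 2002 > 1000 — holds
Hence LHS − RHS is never zero or negative, i.e. LHS > RHS throughout, so the relation holds for every integer in [-1000, 1000].

(B) x = 0: LHS = 0³ - 1 = -1; -1 > 1 — FAILS

Only (B) has a counterexample.

Answer: B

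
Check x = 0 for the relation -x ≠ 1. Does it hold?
x = 0: LHS = -0 = 0; 0 ≠ 1 — holds

The relation is satisfied at x = 0.

Answer: Yes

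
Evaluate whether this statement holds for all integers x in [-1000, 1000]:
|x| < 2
The claim fails at x = 2:
x = 2: LHS = |2| = 2; 2 < 2 — FAILS

Because a single integer refutes it, the statement is false.

Answer: False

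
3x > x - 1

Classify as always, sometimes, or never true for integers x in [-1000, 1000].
Holds at x = 0: LHS = 3·0 = 0, RHS = 0 - 1 = -1; 0 > -1 — holds
Fails at x = -1: LHS = 3·(-1) = -3, RHS = (-1) - 1 = -2; -3 > -2 — FAILS
It is satisfied by some integers in the range but not all.

Answer: Sometimes true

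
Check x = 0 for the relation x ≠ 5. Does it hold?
x = 0: 0 ≠ 5 — holds

The relation is satisfied at x = 0.

Answer: Yes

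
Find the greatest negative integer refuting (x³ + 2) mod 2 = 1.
Testing negative integers from -1 downward:
x = -1: LHS = ((-1)³ + 2) mod 2 = 1 mod 2 = 1; 1 = 1 — holds
x = -2: LHS = ((-2)³ + 2) mod 2 = (-6) mod 2 = 0; 0 = 1 — FAILS  ← closest negative counterexample to 0

Answer: x = -2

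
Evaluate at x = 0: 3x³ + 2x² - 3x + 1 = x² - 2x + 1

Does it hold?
x = 0: LHS = 3·0³ + 2·0² - 3·0 + 1 = 1, RHS = 0² - 2·0 + 1 = 1; 1 = 1 — holds

The relation is satisfied at x = 0.

Answer: Yes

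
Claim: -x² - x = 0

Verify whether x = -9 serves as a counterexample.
Substitute x = -9 into the relation:
x = -9: LHS = -(-9)² - (-9) = -72; -72 = 0 — FAILS

Since the claim fails at x = -9, this value is a counterexample.

Answer: Yes, x = -9 is a counterexample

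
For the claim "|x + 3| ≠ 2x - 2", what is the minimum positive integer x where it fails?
Testing positive integers:
x = 1: LHS = |1 + 3| = |4| = 4, RHS = 2·1 - 2 = 0; 4 ≠ 0 — holds
x = 2: LHS = |2 + 3| = |5| = 5, RHS = 2·2 - 2 = 2; 5 ≠ 2 — holds
x = 3: LHS = |3 + 3| = |6| = 6, RHS = 2·3 - 2 = 4; 6 ≠ 4 — holds
x = 4: LHS = |4 + 3| = |7| = 7, RHS = 2·4 - 2 = 6; 7 ≠ 6 — holds
x = 5: LHS = |5 + 3| = |8| = 8, RHS = 2·5 - 2 = 8; 8 ≠ 8 — FAILS  ← smallest positive counterexample

Answer: x = 5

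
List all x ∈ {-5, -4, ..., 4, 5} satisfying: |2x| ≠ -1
An absolute value is never negative, so the left side is ≥ 0 for every x, while the right side is -1. Tightest case in [-5, 5] is x = 0:
x = 0: LHS = |2·0| = |0| = 0; 0 ≠ -1 — holds
Hence LHS − RHS is never 0, i.e. the two sides are never equal, so the relation holds for every integer in [-5, 5].

Answer: All integers in [-5, 5]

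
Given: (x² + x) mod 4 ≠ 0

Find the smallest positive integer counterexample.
Testing positive integers:
x = 1: LHS = (1² + 1) mod 4 = 2 mod 4 = 2; 2 ≠ 0 — holds
x = 2: LHS = (2² + 2) mod 4 = 6 mod 4 = 2; 2 ≠ 0 — holds
x = 3: LHS = (3² + 3) mod 4 = 12 mod 4 = 0; 0 ≠ 0 — FAILS  ← smallest positive counterexample

Answer: x = 3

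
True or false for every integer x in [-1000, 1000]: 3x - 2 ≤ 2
The claim fails at x = 2:
x = 2: LHS = 3·2 - 2 = 4; 4 ≤ 2 — FAILS

Because a single integer refutes it, the statement is false.

Answer: False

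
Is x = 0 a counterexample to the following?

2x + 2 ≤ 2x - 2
Substitute x = 0 into the relation:
x = 0: LHS = 2·0 + 2 = 2, RHS = 2·0 - 2 = -2; 2 ≤ -2 — FAILS

Since the claim fails at x = 0, this value is a counterexample.

Answer: Yes, x = 0 is a counterexample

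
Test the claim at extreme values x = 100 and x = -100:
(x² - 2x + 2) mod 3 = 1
x = 100: LHS = (100² - 2·100 + 2) mod 3 = 9802 mod 3 = 1; 1 = 1 — holds
x = -100: LHS = ((-100)² - 2·(-100) + 2) mod 3 = 10202 mod 3 = 2; 2 = 1 — FAILS

Answer: Partially: holds for x = 100, fails for x = -100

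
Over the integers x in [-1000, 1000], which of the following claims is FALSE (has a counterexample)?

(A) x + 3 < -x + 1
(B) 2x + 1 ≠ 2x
(A) x = 0: LHS = 0 + 3 = 3, RHS = -0 + 1 = 1; 3 < 1 — FAILS

(B) Over all integers in [-1000, 1000], LHS − RHS is always positive; it is smallest at x = 0, where it equals 1:
x = 0: LHS = 2·0 + 1 = 1, RHS = 2·0 = 0; 1 ≠ 0 — holds
At the ends of the range:
x = -1000: LHS = 2·(-1000) + 1 = -1999, RHS = 2·(-1000) = -2000; -1999 ≠ -2000 — holds
x = 1000: LHS = 2·1000 + 1 = 2001, RHS = 2·1000 = 2000; 2001 ≠ 2000 — holds
Hence LHS − RHS is never 0, i.e. the two sides are never equal, so the relation holds for every integer in [-1000, 1000].

Only (A) has a counterexample.

Answer: A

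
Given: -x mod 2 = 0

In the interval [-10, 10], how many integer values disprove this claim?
Counterexamples in [-10, 10]: {-9, -7, -5, -3, -1, 1, 3, 5, 7, 9}.

Counting them gives 10 values.

Answer: 10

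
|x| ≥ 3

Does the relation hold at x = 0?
x = 0: LHS = |0| = 0; 0 ≥ 3 — FAILS

The relation fails at x = 0, so x = 0 is a counterexample.

Answer: No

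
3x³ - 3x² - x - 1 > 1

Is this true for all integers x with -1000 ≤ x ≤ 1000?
The claim fails at x = 0:
x = 0: LHS = 3·0³ - 3·0² - 0 - 1 = -1; -1 > 1 — FAILS

Because a single integer refutes it, the statement is false.

Answer: False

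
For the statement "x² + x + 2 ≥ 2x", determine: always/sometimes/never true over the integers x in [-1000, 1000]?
Over all integers in [-1000, 1000], LHS − RHS is smallest at x = 0, where it equals 2:
x = 0: LHS = 0² + 0 + 2 = 2, RHS = 2·0 = 0; 2 ≥ 0 — holds
At the ends of the range:
x = -1000: LHS = (-1000)² + (-1000) + 2 = 999002, RHS = 2·(-1000) = -2000; 999002 ≥ -2000 — holds
x = 1000: LHS = 1000² + 1000 + 2 = 1001002, RHS = 2·1000 = 2000; 1001002 ≥ 2000 — holds
Hence LHS − RHS is never negative, i.e. LHS ≥ RHS throughout, so the relation holds for every integer in [-1000, 1000].

No counterexample exists.

Answer: Always true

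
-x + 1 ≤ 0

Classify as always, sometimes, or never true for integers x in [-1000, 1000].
Holds at x = 1: LHS = -1 + 1 = 0; 0 ≤ 0 — holds
Fails at x = 0: LHS = -0 + 1 = 1; 1 ≤ 0 — FAILS
It is satisfied by some integers in the range but not all.

Answer: Sometimes true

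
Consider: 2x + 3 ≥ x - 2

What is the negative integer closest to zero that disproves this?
Testing negative integers from -1 downward:
x = -1: LHS = 2·(-1) + 3 = 1, RHS = (-1) - 2 = -3; 1 ≥ -3 — holds
x = -2: LHS = 2·(-2) + 3 = -1, RHS = (-2) - 2 = -4; -1 ≥ -4 — holds
x = -3: LHS = 2·(-3) + 3 = -3, RHS = (-3) - 2 = -5; -3 ≥ -5 — holds
x = -4: LHS = 2·(-4) + 3 = -5, RHS = (-4) - 2 = -6; -5 ≥ -6 — holds
x = -5: LHS = 2·(-5) + 3 = -7, RHS = (-5) - 2 = -7; -7 ≥ -7 — holds
x = -6: LHS = 2·(-6) + 3 = -9, RHS = (-6) - 2 = -8; -9 ≥ -8 — FAILS  ← closest negative counterexample to 0

Answer: x = -6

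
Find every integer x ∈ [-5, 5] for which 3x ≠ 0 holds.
Holds for: {-5, -4, -3, -2, -1, 1, 2, 3, 4, 5}
Fails for: {0}

Answer: {-5, -4, -3, -2, -1, 1, 2, 3, 4, 5}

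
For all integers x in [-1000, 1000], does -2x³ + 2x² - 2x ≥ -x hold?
The claim fails at x = 1:
x = 1: LHS = -2·1³ + 2·1² - 2·1 = -2; -2 ≥ -1 — FAILS

Because a single integer refutes it, the statement is false.

Answer: False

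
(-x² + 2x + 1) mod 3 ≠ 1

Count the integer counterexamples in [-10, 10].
Counterexamples in [-10, 10]: {-10, -9, -7, -6, -4, -3, -1, 0, 2, 3, 5, 6, 8, 9}.

Counting them gives 14 values.

Answer: 14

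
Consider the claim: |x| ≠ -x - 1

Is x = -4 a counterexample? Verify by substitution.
Substitute x = -4 into the relation:
x = -4: LHS = |-4| = 4, RHS = -(-4) - 1 = 3; 4 ≠ 3 — holds

The relation holds at x = -4, so it is not a counterexample.

Answer: No, x = -4 is not a counterexample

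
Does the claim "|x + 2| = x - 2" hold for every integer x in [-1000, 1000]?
The claim fails at x = 0:
x = 0: LHS = |0 + 2| = |2| = 2, RHS = 0 - 2 = -2; 2 = -2 — FAILS

Because a single integer refutes it, the statement is false.

Answer: False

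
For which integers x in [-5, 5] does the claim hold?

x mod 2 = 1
Holds for: {-5, -3, -1, 1, 3, 5}
Fails for: {-4, -2, 0, 2, 4}

Answer: {-5, -3, -1, 1, 3, 5}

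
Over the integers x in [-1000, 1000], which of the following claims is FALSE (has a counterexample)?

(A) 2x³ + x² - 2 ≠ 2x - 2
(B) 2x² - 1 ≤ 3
(A) x = 0: LHS = 2·0³ + 0² - 2 = -2, RHS = 2·0 - 2 = -2; -2 ≠ -2 — FAILS
(B) x = 2: LHS = 2·2² - 1 = 7; 7 ≤ 3 — FAILS

Answer: Both A and B are false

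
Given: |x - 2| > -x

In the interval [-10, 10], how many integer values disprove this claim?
Over all integers in [-10, 10], LHS − RHS is smallest at x = 0, where it equals 2:
x = 0: LHS = |0 - 2| = |-2| = 2, RHS = -0 = 0; 2 > 0 — holds
At the ends of the range:
x = -10: LHS = |(-10) - 2| = |-12| = 12, RHS = -(-10) = 10; 12 > 10 — holds
x = 10: LHS = |10 - 2| = |8| = 8; 8 > -10 — holds
Hence LHS − RHS is never zero or negative, i.e. LHS > RHS throughout, so the relation holds for every integer in [-10, 10].

No counterexample appears in that range.

Answer: 0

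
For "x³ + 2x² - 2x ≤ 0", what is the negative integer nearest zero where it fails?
Testing negative integers from -1 downward:
x = -1: LHS = (-1)³ + 2·(-1)² - 2·(-1) = 3; 3 ≤ 0 — FAILS  ← closest negative counterexample to 0

Answer: x = -1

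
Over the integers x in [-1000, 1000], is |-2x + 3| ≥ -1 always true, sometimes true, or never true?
An absolute value is never negative, so the left side is ≥ 0 for every x, while the right side is -1. Tightest case in [-1000, 1000] is x = 1:
x = 1: LHS = |-2·1 + 3| = |1| = 1; 1 ≥ -1 — holds
Hence LHS − RHS is never negative, i.e. LHS ≥ RHS throughout, so the relation holds for every integer in [-1000, 1000].

No counterexample exists.

Answer: Always true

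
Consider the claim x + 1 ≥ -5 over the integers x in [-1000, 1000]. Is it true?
The claim fails at x = -7:
x = -7: LHS = (-7) + 1 = -6; -6 ≥ -5 — FAILS

Because a single integer refutes it, the statement is false.

Answer: False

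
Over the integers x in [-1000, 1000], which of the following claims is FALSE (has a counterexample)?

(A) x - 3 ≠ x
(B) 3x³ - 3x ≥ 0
(A) Over all integers in [-1000, 1000], LHS − RHS is always negative; it is closest to 0 at x = 0, where it equals -3:
x = 0: LHS = 0 - 3 = -3; -3 ≠ 0 — holds
At the ends of the range:
x = -1000: LHS = (-1000) - 3 = -1003; -1003 ≠ -1000 — holds
x = 1000: LHS = 1000 - 3 = 997; 997 ≠ 1000 — holds
Hence LHS − RHS is never 0, i.e. the two sides are never equal, so the relation holds for every integer in [-1000, 1000].

(B) x = -2: LHS = 3·(-2)³ - 3·(-2) = -18; -18 ≥ 0 — FAILS

Only (B) has a counterexample.

Answer: B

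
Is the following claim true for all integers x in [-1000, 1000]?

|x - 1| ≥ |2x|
The claim fails at x = 1:
x = 1: LHS = |1 - 1| = |0| = 0, RHS = |2·1| = |2| = 2; 0 ≥ 2 — FAILS

Because a single integer refutes it, the statement is false.

Answer: False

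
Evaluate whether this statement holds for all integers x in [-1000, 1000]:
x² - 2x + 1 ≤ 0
The claim fails at x = 0:
x = 0: LHS = 0² - 2·0 + 1 = 1; 1 ≤ 0 — FAILS

Because a single integer refutes it, the statement is false.

Answer: False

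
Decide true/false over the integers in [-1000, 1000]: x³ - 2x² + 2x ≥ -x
The claim fails at x = -1:
x = -1: LHS = (-1)³ - 2·(-1)² + 2·(-1) = -5, RHS = -(-1) = 1; -5 ≥ 1 — FAILS

Because a single integer refutes it, the statement is false.

Answer: False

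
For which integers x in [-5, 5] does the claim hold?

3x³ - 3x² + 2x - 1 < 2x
Holds for: {-5, -4, -3, -2, -1, 0, 1}
Fails for: {2, 3, 4, 5}

Answer: {-5, -4, -3, -2, -1, 0, 1}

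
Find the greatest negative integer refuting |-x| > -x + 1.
Testing negative integers from -1 downward:
x = -1: LHS = |-(-1)| = |1| = 1, RHS = -(-1) + 1 = 2; 1 > 2 — FAILS  ← closest negative counterexample to 0

Answer: x = -1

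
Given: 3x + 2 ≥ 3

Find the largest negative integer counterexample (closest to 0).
Testing negative integers from -1 downward:
x = -1: LHS = 3·(-1) + 2 = -1; -1 ≥ 3 — FAILS  ← closest negative counterexample to 0

Answer: x = -1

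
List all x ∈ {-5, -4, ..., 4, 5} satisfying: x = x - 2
Over all integers in [-5, 5], LHS − RHS is always positive; it is smallest at x = 0, where it equals 2:
x = 0: RHS = 0 - 2 = -2; 0 = -2 — FAILS
At the ends of the range:
x = -5: RHS = (-5) - 2 = -7; -5 = -7 — FAILS
x = 5: RHS = 5 - 2 = 3; 5 = 3 — FAILS
Hence LHS − RHS is never 0, i.e. the two sides are never equal, so the claimed relation (=) fails for every integer in [-5, 5].

Answer: None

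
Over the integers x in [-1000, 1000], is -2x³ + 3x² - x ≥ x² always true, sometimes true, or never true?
Holds at x = 0: LHS = -2·0³ + 3·0² - 0 = 0, RHS = 0² = 0; 0 ≥ 0 — holds
Fails at x = 1: LHS = -2·1³ + 3·1² - 1 = 0, RHS = 1² = 1; 0 ≥ 1 — FAILS
It is satisfied by some integers in the range but not all.

Answer: Sometimes true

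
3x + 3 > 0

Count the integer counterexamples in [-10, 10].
Counterexamples in [-10, 10]: {-10, -9, -8, -7, -6, -5, -4, -3, -2, -1}.

Counting them gives 10 values.

Answer: 10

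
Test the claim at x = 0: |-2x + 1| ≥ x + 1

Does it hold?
x = 0: LHS = |-2·0 + 1| = |1| = 1, RHS = 0 + 1 = 1; 1 ≥ 1 — holds

The relation is satisfied at x = 0.

Answer: Yes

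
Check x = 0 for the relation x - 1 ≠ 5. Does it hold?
x = 0: LHS = 0 - 1 = -1; -1 ≠ 5 — holds

The relation is satisfied at x = 0.

Answer: Yes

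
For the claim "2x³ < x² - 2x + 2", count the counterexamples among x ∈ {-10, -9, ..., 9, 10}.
Counterexamples in [-10, 10]: {1, 2, 3, 4, 5, 6, 7, 8, 9, 10}.

Counting them gives 10 values.

Answer: 10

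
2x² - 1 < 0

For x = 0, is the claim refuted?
Substitute x = 0 into the relation:
x = 0: LHS = 2·0² - 1 = -1; -1 < 0 — holds

The claim holds here, so x = 0 is not a counterexample. (A counterexample exists elsewhere, e.g. x = 1.)

Answer: No, x = 0 is not a counterexample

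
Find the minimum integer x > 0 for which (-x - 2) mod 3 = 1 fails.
Testing positive integers:
x = 1: LHS = (-1 - 2) mod 3 = (-3) mod 3 = 0; 0 = 1 — FAILS  ← smallest positive counterexample

Answer: x = 1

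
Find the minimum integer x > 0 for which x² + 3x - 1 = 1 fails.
Testing positive integers:
x = 1: LHS = 1² + 3·1 - 1 = 3; 3 = 1 — FAILS  ← smallest positive counterexample

Answer: x = 1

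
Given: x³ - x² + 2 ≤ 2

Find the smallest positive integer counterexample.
Testing positive integers:
x = 1: LHS = 1³ - 1² + 2 = 2; 2 ≤ 2 — holds
x = 2: LHS = 2³ - 2² + 2 = 6; 6 ≤ 2 — FAILS  ← smallest positive counterexample

Answer: x = 2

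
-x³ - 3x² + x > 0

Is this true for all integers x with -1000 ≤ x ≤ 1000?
The claim fails at x = 0:
x = 0: LHS = -0³ - 3·0² + 0 = 0; 0 > 0 — FAILS

Because a single integer refutes it, the statement is false.

Answer: False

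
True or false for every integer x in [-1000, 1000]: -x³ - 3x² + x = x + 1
The claim fails at x = 0:
x = 0: LHS = -0³ - 3·0² + 0 = 0, RHS = 0 + 1 = 1; 0 = 1 — FAILS

Because a single integer refutes it, the statement is false.

Answer: False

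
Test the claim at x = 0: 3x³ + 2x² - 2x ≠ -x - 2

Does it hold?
x = 0: LHS = 3·0³ + 2·0² - 2·0 = 0, RHS = -0 - 2 = -2; 0 ≠ -2 — holds

The relation is satisfied at x = 0.

Answer: Yes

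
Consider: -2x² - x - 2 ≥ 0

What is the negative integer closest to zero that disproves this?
Testing negative integers from -1 downward:
x = -1: LHS = -2·(-1)² - (-1) - 2 = -3; -3 ≥ 0 — FAILS  ← closest negative counterexample to 0

Answer: x = -1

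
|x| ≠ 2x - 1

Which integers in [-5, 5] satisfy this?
Holds for: {-5, -4, -3, -2, -1, 0, 2, 3, 4, 5}
Fails for: {1}

Answer: {-5, -4, -3, -2, -1, 0, 2, 3, 4, 5}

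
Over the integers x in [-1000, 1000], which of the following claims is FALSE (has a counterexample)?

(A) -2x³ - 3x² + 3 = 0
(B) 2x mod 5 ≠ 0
(A) x = 0: LHS = -2·0³ - 3·0² + 3 = 3; 3 = 0 — FAILS
(B) x = 0: LHS = (2·0) mod 5 = 0 mod 5 = 0; 0 ≠ 0 — FAILS

Answer: Both A and B are false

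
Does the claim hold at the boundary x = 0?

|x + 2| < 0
x = 0: LHS = |0 + 2| = |2| = 2; 2 < 0 — FAILS

The relation fails at x = 0, so x = 0 is a counterexample.

Answer: No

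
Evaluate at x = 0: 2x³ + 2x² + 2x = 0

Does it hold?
x = 0: LHS = 2·0³ + 2·0² + 2·0 = 0; 0 = 0 — holds

The relation is satisfied at x = 0.

Answer: Yes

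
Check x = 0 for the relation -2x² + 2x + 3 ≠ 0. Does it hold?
x = 0: LHS = -2·0² + 2·0 + 3 = 3; 3 ≠ 0 — holds

The relation is satisfied at x = 0.

Answer: Yes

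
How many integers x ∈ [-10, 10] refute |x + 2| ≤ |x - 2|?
Counterexamples in [-10, 10]: {1, 2, 3, 4, 5, 6, 7, 8, 9, 10}.

Counting them gives 10 values.

Answer: 10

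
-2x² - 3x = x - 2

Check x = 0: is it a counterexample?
Substitute x = 0 into the relation:
x = 0: LHS = -2·0² - 3·0 = 0, RHS = 0 - 2 = -2; 0 = -2 — FAILS

Since the claim fails at x = 0, this value is a counterexample.

Answer: Yes, x = 0 is a counterexample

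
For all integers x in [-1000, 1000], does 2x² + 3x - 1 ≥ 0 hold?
The claim fails at x = 0:
x = 0: LHS = 2·0² + 3·0 - 1 = -1; -1 ≥ 0 — FAILS

Because a single integer refutes it, the statement is false.

Answer: False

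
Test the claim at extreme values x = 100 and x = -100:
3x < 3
x = 100: LHS = 3·100 = 300; 300 < 3 — FAILS
x = -100: LHS = 3·(-100) = -300; -300 < 3 — holds

Answer: Partially: fails for x = 100, holds for x = -100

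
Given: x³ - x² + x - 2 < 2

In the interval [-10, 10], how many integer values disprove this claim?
Counterexamples in [-10, 10]: {2, 3, 4, 5, 6, 7, 8, 9, 10}.

Counting them gives 9 values.

Answer: 9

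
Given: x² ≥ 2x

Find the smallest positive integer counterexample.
Testing positive integers:
x = 1: LHS = 1² = 1, RHS = 2·1 = 2; 1 ≥ 2 — FAILS  ← smallest positive counterexample

Answer: x = 1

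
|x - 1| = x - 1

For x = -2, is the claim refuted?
Substitute x = -2 into the relation:
x = -2: LHS = |(-2) - 1| = |-3| = 3, RHS = (-2) - 1 = -3; 3 = -3 — FAILS

Since the claim fails at x = -2, this value is a counterexample.

Answer: Yes, x = -2 is a counterexample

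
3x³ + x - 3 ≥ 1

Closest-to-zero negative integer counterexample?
Testing negative integers from -1 downward:
x = -1: LHS = 3·(-1)³ + (-1) - 3 = -7; -7 ≥ 1 — FAILS  ← closest negative counterexample to 0

Answer: x = -1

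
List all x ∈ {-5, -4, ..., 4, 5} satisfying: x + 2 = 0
Holds for: {-2}
Fails for: {-5, -4, -3, -1, 0, 1, 2, 3, 4, 5}

Answer: {-2}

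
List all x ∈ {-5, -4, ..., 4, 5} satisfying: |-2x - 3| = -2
An absolute value is never negative, so the left side is ≥ 0 for every x, while the right side is -2. Tightest case in [-5, 5] is x = -1:
x = -1: LHS = |-2·(-1) - 3| = |-1| = 1; 1 = -2 — FAILS
Hence LHS − RHS is never 0, i.e. the two sides are never equal, so the claimed relation (=) fails for every integer in [-5, 5].

Answer: None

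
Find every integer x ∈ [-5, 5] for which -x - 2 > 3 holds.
Over all integers in [-5, 5], LHS − RHS is largest at x = -5, where it equals 0:
x = -5: LHS = -(-5) - 2 = 3; 3 > 3 — FAILS
At the ends of the range:
x = 5: LHS = -5 - 2 = -7; -7 > 3 — FAILS
Hence LHS − RHS is never positive, i.e. LHS ≤ RHS throughout, so the claimed relation (>) fails for every integer in [-5, 5].

Answer: None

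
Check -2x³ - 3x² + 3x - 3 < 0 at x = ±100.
x = 100: LHS = -2·100³ - 3·100² + 3·100 - 3 = -2029703; -2029703 < 0 — holds
x = -100: LHS = -2·(-100)³ - 3·(-100)² + 3·(-100) - 3 = 1969697; 1969697 < 0 — FAILS

Answer: Partially: holds for x = 100, fails for x = -100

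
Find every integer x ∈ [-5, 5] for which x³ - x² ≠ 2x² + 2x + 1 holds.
Track d = LHS − RHS over the integers in [-5, 5]. Equality would need d = 0, but d changes sign only between consecutive integers, jumping over 0:
x = 3: LHS = 3³ - 3² = 18, RHS = 2·3² + 2·3 + 1 = 25; 18 ≠ 25 — holds  (d = -7)
x = 4: LHS = 4³ - 4² = 48, RHS = 2·4² + 2·4 + 1 = 41; 48 ≠ 41 — holds  (d = 7)
Away from these crossings d keeps a constant sign, and checking every integer in [-5, 5] confirms d ≠ 0 throughout. Hence the two sides are never equal, so the relation holds for every integer in [-5, 5].

Answer: All integers in [-5, 5]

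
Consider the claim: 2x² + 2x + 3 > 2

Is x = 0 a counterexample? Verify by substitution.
Substitute x = 0 into the relation:
x = 0: LHS = 2·0² + 2·0 + 3 = 3; 3 > 2 — holds

The relation holds at x = 0, so it is not a counterexample.

Answer: No, x = 0 is not a counterexample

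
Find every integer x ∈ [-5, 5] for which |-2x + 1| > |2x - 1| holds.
Over all integers in [-5, 5], LHS − RHS is largest at x = 0, where it equals 0:
x = 0: LHS = |-2·0 + 1| = |1| = 1, RHS = |2·0 - 1| = |-1| = 1; 1 > 1 — FAILS
At the ends of the range:
x = -5: LHS = |-2·(-5) + 1| = |11| = 11, RHS = |2·(-5) - 1| = |-11| = 11; 11 > 11 — FAILS
x = 5: LHS = |-2·5 + 1| = |-9| = 9, RHS = |2·5 - 1| = |9| = 9; 9 > 9 — FAILS
Hence LHS − RHS is never positive, i.e. LHS ≤ RHS throughout, so the claimed relation (>) fails for every integer in [-5, 5].

Answer: None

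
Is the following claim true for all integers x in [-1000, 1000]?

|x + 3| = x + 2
The claim fails at x = 0:
x = 0: LHS = |0 + 3| = |3| = 3, RHS = 0 + 2 = 2; 3 = 2 — FAILS

Because a single integer refutes it, the statement is false.

Answer: False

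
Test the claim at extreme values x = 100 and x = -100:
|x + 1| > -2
x = 100: LHS = |100 + 1| = |101| = 101; 101 > -2 — holds
x = -100: LHS = |(-100) + 1| = |-99| = 99; 99 > -2 — holds

Answer: Yes, holds for both x = 100 and x = -100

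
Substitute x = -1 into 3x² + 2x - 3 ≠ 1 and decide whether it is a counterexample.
Substitute x = -1 into the relation:
x = -1: LHS = 3·(-1)² + 2·(-1) - 3 = -2; -2 ≠ 1 — holds

The relation holds at x = -1, so it is not a counterexample.

Answer: No, x = -1 is not a counterexample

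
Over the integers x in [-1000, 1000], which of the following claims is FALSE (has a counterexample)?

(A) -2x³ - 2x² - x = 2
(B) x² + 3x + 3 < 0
(A) x = 0: LHS = -2·0³ - 2·0² - 0 = 0; 0 = 2 — FAILS
(B) x = 0: LHS = 0² + 3·0 + 3 = 3; 3 < 0 — FAILS

Answer: Both A and B are false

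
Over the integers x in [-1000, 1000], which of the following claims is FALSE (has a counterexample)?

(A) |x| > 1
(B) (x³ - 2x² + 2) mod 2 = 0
(A) x = 0: LHS = |0| = 0; 0 > 1 — FAILS
(B) x = 1: LHS = (1³ - 2·1² + 2) mod 2 = 1 mod 2 = 1; 1 = 0 — FAILS

Answer: Both A and B are false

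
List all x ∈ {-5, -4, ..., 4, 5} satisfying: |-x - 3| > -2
An absolute value is never negative, so the left side is ≥ 0 for every x, while the right side is -2. Tightest case in [-5, 5] is x = -3:
x = -3: LHS = |-(-3) - 3| = |0| = 0; 0 > -2 — holds
Hence LHS − RHS is never zero or negative, i.e. LHS > RHS throughout, so the relation holds for every integer in [-5, 5].

Answer: All integers in [-5, 5]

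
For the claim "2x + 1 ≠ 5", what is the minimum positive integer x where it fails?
Testing positive integers:
x = 1: LHS = 2·1 + 1 = 3; 3 ≠ 5 — holds
x = 2: LHS = 2·2 + 1 = 5; 5 ≠ 5 — FAILS  ← smallest positive counterexample

Answer: x = 2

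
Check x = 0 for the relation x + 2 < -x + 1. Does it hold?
x = 0: LHS = 0 + 2 = 2, RHS = -0 + 1 = 1; 2 < 1 — FAILS

The relation fails at x = 0, so x = 0 is a counterexample.

Answer: No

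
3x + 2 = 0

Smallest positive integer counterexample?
Testing positive integers:
x = 1: LHS = 3·1 + 2 = 5; 5 = 0 — FAILS  ← smallest positive counterexample

Answer: x = 1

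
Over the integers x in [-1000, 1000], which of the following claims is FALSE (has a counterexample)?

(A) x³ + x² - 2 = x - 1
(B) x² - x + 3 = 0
(A) x = 0: LHS = 0³ + 0² - 2 = -2, RHS = 0 - 1 = -1; -2 = -1 — FAILS
(B) x = 0: LHS = 0² - 0 + 3 = 3; 3 = 0 — FAILS

Answer: Both A and B are false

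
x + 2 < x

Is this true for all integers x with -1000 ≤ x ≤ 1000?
The claim fails at x = 0:
x = 0: LHS = 0 + 2 = 2; 2 < 0 — FAILS

Because a single integer refutes it, the statement is false.

Answer: False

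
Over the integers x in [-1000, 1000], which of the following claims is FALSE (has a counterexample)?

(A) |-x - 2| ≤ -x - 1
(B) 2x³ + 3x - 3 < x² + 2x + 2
(A) x = 0: LHS = |-0 - 2| = |-2| = 2, RHS = -0 - 1 = -1; 2 ≤ -1 — FAILS
(B) x = 2: LHS = 2·2³ + 3·2 - 3 = 19, RHS = 2² + 2·2 + 2 = 10; 19 < 10 — FAILS

Answer: Both A and B are false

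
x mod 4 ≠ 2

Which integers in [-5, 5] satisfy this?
Holds for: {-5, -4, -3, -1, 0, 1, 3, 4, 5}
Fails for: {-2, 2}

Answer: {-5, -4, -3, -1, 0, 1, 3, 4, 5}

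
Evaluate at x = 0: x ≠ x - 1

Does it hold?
x = 0: RHS = 0 - 1 = -1; 0 ≠ -1 — holds

The relation is satisfied at x = 0.

Answer: Yes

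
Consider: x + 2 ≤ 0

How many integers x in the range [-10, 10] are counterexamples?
Counterexamples in [-10, 10]: {-1, 0, 1, 2, 3, 4, 5, 6, 7, 8, 9, 10}.

Counting them gives 12 values.

Answer: 12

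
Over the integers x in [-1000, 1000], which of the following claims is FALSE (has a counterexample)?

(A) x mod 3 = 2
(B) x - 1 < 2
(A) x = 0: LHS = 0 mod 3 = 0; 0 = 2 — FAILS
(B) x = 3: LHS = 3 - 1 = 2; 2 < 2 — FAILS

Answer: Both A and B are false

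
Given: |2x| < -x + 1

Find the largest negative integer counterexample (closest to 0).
Testing negative integers from -1 downward:
x = -1: LHS = |2·(-1)| = |-2| = 2, RHS = -(-1) + 1 = 2; 2 < 2 — FAILS  ← closest negative counterexample to 0

Answer: x = -1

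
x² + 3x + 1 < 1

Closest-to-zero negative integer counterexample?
Testing negative integers from -1 downward:
x = -1: LHS = (-1)² + 3·(-1) + 1 = -1; -1 < 1 — holds
x = -2: LHS = (-2)² + 3·(-2) + 1 = -1; -1 < 1 — holds
x = -3: LHS = (-3)² + 3·(-3) + 1 = 1; 1 < 1 — FAILS  ← closest negative counterexample to 0

Answer: x = -3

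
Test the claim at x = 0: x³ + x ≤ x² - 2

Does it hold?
x = 0: LHS = 0³ + 0 = 0, RHS = 0² - 2 = -2; 0 ≤ -2 — FAILS

The relation fails at x = 0, so x = 0 is a counterexample.

Answer: No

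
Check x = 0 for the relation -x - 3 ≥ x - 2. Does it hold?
x = 0: LHS = -0 - 3 = -3, RHS = 0 - 2 = -2; -3 ≥ -2 — FAILS

The relation fails at x = 0, so x = 0 is a counterexample.

Answer: No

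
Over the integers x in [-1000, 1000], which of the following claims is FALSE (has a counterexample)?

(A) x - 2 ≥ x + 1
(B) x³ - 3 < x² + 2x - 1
(A) x = 0: LHS = 0 - 2 = -2, RHS = 0 + 1 = 1; -2 ≥ 1 — FAILS
(B) x = 3: LHS = 3³ - 3 = 24, RHS = 3² + 2·3 - 1 = 14; 24 < 14 — FAILS

Answer: Both A and B are false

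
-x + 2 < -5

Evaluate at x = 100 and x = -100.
x = 100: LHS = -100 + 2 = -98; -98 < -5 — holds
x = -100: LHS = -(-100) + 2 = 102; 102 < -5 — FAILS

Answer: Partially: holds for x = 100, fails for x = -100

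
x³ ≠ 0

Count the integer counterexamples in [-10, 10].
Counterexamples in [-10, 10]: {0}.

Counting them gives 1 values.

Answer: 1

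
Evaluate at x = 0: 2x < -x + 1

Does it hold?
x = 0: LHS = 2·0 = 0, RHS = -0 + 1 = 1; 0 < 1 — holds

The relation is satisfied at x = 0.

Answer: Yes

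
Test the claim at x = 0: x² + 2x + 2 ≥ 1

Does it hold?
x = 0: LHS = 0² + 2·0 + 2 = 2; 2 ≥ 1 — holds

The relation is satisfied at x = 0.

Answer: Yes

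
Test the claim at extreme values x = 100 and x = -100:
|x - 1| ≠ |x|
x = 100: LHS = |100 - 1| = |99| = 99, RHS = |100| = 100; 99 ≠ 100 — holds
x = -100: LHS = |(-100) - 1| = |-101| = 101, RHS = |-100| = 100; 101 ≠ 100 — holds

Answer: Yes, holds for both x = 100 and x = -100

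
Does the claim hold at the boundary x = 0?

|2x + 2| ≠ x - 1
x = 0: LHS = |2·0 + 2| = |2| = 2, RHS = 0 - 1 = -1; 2 ≠ -1 — holds

The relation is satisfied at x = 0.

Answer: Yes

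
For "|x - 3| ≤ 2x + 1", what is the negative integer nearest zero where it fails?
Testing negative integers from -1 downward:
x = -1: LHS = |(-1) - 3| = |-4| = 4, RHS = 2·(-1) + 1 = -1; 4 ≤ -1 — FAILS  ← closest negative counterexample to 0

Answer: x = -1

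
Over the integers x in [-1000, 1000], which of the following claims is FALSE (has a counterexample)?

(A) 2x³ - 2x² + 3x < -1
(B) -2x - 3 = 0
(A) x = 0: LHS = 2·0³ - 2·0² + 3·0 = 0; 0 < -1 — FAILS
(B) x = 0: LHS = -2·0 - 3 = -3; -3 = 0 — FAILS

Answer: Both A and B are false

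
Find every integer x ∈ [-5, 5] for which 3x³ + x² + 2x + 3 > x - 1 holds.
Holds for: {-1, 0, 1, 2, 3, 4, 5}
Fails for: {-5, -4, -3, -2}

Answer: {-1, 0, 1, 2, 3, 4, 5}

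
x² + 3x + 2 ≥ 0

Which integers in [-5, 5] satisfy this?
Over all integers in [-5, 5], LHS − RHS is smallest at x = -1, where it equals 0:
x = -1: LHS = (-1)² + 3·(-1) + 2 = 0; 0 ≥ 0 — holds
At the ends of the range:
x = -5: LHS = (-5)² + 3·(-5) + 2 = 12; 12 ≥ 0 — holds
x = 5: LHS = 5² + 3·5 + 2 = 42; 42 ≥ 0 — holds
Hence LHS − RHS is never negative, i.e. LHS ≥ RHS throughout, so the relation holds for every integer in [-5, 5].

Answer: All integers in [-5, 5]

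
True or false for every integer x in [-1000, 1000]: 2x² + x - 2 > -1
The claim fails at x = 0:
x = 0: LHS = 2·0² + 0 - 2 = -2; -2 > -1 — FAILS

Because a single integer refutes it, the statement is false.

Answer: False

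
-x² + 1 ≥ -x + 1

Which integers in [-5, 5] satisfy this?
Holds for: {0, 1}
Fails for: {-5, -4, -3, -2, -1, 2, 3, 4, 5}

Answer: {0, 1}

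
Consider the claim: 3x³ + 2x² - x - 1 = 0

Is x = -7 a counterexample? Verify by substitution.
Substitute x = -7 into the relation:
x = -7: LHS = 3·(-7)³ + 2·(-7)² - (-7) - 1 = -925; -925 = 0 — FAILS

Since the claim fails at x = -7, this value is a counterexample.

Answer: Yes, x = -7 is a counterexample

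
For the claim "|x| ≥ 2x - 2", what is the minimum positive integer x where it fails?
Testing positive integers:
x = 1: LHS = |1| = 1, RHS = 2·1 - 2 = 0; 1 ≥ 0 — holds
x = 2: LHS = |2| = 2, RHS = 2·2 - 2 = 2; 2 ≥ 2 — holds
x = 3: LHS = |3| = 3, RHS = 2·3 - 2 = 4; 3 ≥ 4 — FAILS  ← smallest positive counterexample

Answer: x = 3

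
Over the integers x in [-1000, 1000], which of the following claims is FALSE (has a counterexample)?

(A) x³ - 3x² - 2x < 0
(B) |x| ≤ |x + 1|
(A) x = 0: LHS = 0³ - 3·0² - 2·0 = 0; 0 < 0 — FAILS
(B) x = -1: LHS = |-1| = 1, RHS = |(-1) + 1| = |0| = 0; 1 ≤ 0 — FAILS

Answer: Both A and B are false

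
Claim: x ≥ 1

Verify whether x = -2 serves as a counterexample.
Substitute x = -2 into the relation:
x = -2: -2 ≥ 1 — FAILS

Since the claim fails at x = -2, this value is a counterexample.

Answer: Yes, x = -2 is a counterexample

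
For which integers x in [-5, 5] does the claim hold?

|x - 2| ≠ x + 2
Holds for: {-5, -4, -3, -2, -1, 1, 2, 3, 4, 5}
Fails for: {0}

Answer: {-5, -4, -3, -2, -1, 1, 2, 3, 4, 5}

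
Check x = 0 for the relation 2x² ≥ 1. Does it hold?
x = 0: LHS = 2·0² = 0; 0 ≥ 1 — FAILS

The relation fails at x = 0, so x = 0 is a counterexample.

Answer: No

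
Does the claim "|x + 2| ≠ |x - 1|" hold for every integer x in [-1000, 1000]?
Track d = LHS − RHS over the integers in [-1000, 1000]. Equality would need d = 0, but d changes sign only between consecutive integers, jumping over 0:
x = -1: LHS = |(-1) + 2| = |1| = 1, RHS = |(-1) - 1| = |-2| = 2; 1 ≠ 2 — holds  (d = -1)
x = 0: LHS = |0 + 2| = |2| = 2, RHS = |0 - 1| = |-1| = 1; 2 ≠ 1 — holds  (d = 1)
Away from these crossings d keeps a constant sign, and checking every integer in [-1000, 1000] confirms d ≠ 0 throughout. Hence the two sides are never equal, so the relation holds for every integer in [-1000, 1000].

No counterexample exists.

Answer: True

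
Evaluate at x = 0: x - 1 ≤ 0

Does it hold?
x = 0: LHS = 0 - 1 = -1; -1 ≤ 0 — holds

The relation is satisfied at x = 0.

Answer: Yes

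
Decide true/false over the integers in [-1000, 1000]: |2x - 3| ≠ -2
An absolute value is never negative, so the left side is ≥ 0 for every x, while the right side is -2. Tightest case in [-1000, 1000] is x = 1:
x = 1: LHS = |2·1 - 3| = |-1| = 1; 1 ≠ -2 — holds
Hence LHS − RHS is never 0, i.e. the two sides are never equal, so the relation holds for every integer in [-1000, 1000].

No counterexample exists.

Answer: True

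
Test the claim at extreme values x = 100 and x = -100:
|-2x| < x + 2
x = 100: LHS = |-2·100| = |-200| = 200, RHS = 100 + 2 = 102; 200 < 102 — FAILS
x = -100: LHS = |-2·(-100)| = |200| = 200, RHS = (-100) + 2 = -98; 200 < -98 — FAILS

Answer: No, fails for both x = 100 and x = -100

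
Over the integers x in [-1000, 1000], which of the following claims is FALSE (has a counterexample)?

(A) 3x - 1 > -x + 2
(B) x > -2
(A) x = 0: LHS = 3·0 - 1 = -1, RHS = -0 + 2 = 2; -1 > 2 — FAILS
(B) x = -2: -2 > -2 — FAILS

Answer: Both A and B are false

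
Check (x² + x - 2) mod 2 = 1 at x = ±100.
x = 100: LHS = (100² + 100 - 2) mod 2 = 10098 mod 2 = 0; 0 = 1 — FAILS
x = -100: LHS = ((-100)² + (-100) - 2) mod 2 = 9898 mod 2 = 0; 0 = 1 — FAILS

Answer: No, fails for both x = 100 and x = -100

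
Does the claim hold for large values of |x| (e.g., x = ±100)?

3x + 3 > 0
x = 100: LHS = 3·100 + 3 = 303; 303 > 0 — holds
x = -100: LHS = 3·(-100) + 3 = -297; -297 > 0 — FAILS

Answer: Partially: holds for x = 100, fails for x = -100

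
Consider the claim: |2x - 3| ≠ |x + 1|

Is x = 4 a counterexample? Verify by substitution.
Substitute x = 4 into the relation:
x = 4: LHS = |2·4 - 3| = |5| = 5, RHS = |4 + 1| = |5| = 5; 5 ≠ 5 — FAILS

Since the claim fails at x = 4, this value is a counterexample.

Answer: Yes, x = 4 is a counterexample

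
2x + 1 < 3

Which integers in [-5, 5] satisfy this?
Holds for: {-5, -4, -3, -2, -1, 0}
Fails for: {1, 2, 3, 4, 5}

Answer: {-5, -4, -3, -2, -1, 0}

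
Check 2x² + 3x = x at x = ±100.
x = 100: LHS = 2·100² + 3·100 = 20300; 20300 = 100 — FAILS
x = -100: LHS = 2·(-100)² + 3·(-100) = 19700; 19700 = -100 — FAILS

Answer: No, fails for both x = 100 and x = -100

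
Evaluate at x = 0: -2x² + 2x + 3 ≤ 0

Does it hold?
x = 0: LHS = -2·0² + 2·0 + 3 = 3; 3 ≤ 0 — FAILS

The relation fails at x = 0, so x = 0 is a counterexample.

Answer: No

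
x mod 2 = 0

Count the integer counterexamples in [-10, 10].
Counterexamples in [-10, 10]: {-9, -7, -5, -3, -1, 1, 3, 5, 7, 9}.

Counting them gives 10 values.

Answer: 10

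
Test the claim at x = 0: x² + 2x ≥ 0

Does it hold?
x = 0: LHS = 0² + 2·0 = 0; 0 ≥ 0 — holds

The relation is satisfied at x = 0.

Answer: Yes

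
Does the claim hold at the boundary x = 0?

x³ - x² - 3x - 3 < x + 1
x = 0: LHS = 0³ - 0² - 3·0 - 3 = -3, RHS = 0 + 1 = 1; -3 < 1 — holds

The relation is satisfied at x = 0.

Answer: Yes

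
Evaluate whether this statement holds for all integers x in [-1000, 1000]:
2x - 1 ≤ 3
The claim fails at x = 3:
x = 3: LHS = 2·3 - 1 = 5; 5 ≤ 3 — FAILS

Because a single integer refutes it, the statement is false.

Answer: False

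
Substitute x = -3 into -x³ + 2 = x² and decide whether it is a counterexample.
Substitute x = -3 into the relation:
x = -3: LHS = -(-3)³ + 2 = 29, RHS = (-3)² = 9; 29 = 9 — FAILS

Since the claim fails at x = -3, this value is a counterexample.

Answer: Yes, x = -3 is a counterexample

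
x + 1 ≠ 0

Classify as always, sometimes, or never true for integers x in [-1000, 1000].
Holds at x = 0: LHS = 0 + 1 = 1; 1 ≠ 0 — holds
Fails at x = -1: LHS = (-1) + 1 = 0; 0 ≠ 0 — FAILS
It is satisfied by some integers in the range but not all.

Answer: Sometimes true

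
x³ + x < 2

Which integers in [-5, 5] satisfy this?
Holds for: {-5, -4, -3, -2, -1, 0}
Fails for: {1, 2, 3, 4, 5}

Answer: {-5, -4, -3, -2, -1, 0}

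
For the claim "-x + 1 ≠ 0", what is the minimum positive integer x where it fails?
Testing positive integers:
x = 1: LHS = -1 + 1 = 0; 0 ≠ 0 — FAILS  ← smallest positive counterexample

Answer: x = 1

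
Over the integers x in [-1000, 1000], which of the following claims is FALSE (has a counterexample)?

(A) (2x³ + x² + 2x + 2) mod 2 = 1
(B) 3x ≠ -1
(A) x = 0: LHS = (2·0³ + 0² + 2·0 + 2) mod 2 = 2 mod 2 = 0; 0 = 1 — FAILS

(B) Track d = LHS − RHS over the integers in [-1000, 1000]. Equality would need d = 0, but d changes sign only between consecutive integers, jumping over 0:
x = -1: LHS = 3·(-1) = -3; -3 ≠ -1 — holds  (d = -2)
x = 0: LHS = 3·0 = 0; 0 ≠ -1 — holds  (d = 1)
Away from these crossings d keeps a constant sign, and checking every integer in [-1000, 1000] confirms d ≠ 0 throughout. Hence the two sides are never equal, so the relation holds for every integer in [-1000, 1000].

Only (A) has a counterexample.

Answer: A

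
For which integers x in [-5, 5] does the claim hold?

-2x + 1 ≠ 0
Track d = LHS − RHS over the integers in [-5, 5]. Equality would need d = 0, but d changes sign only between consecutive integers, jumping over 0:
x = 0: LHS = -2·0 + 1 = 1; 1 ≠ 0 — holds  (d = 1)
x = 1: LHS = -2·1 + 1 = -1; -1 ≠ 0 — holds  (d = -1)
Away from these crossings d keeps a constant sign, and checking every integer in [-5, 5] confirms d ≠ 0 throughout. Hence the two sides are never equal, so the relation holds for every integer in [-5, 5].

Answer: All integers in [-5, 5]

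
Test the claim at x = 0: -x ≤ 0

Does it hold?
x = 0: LHS = -0 = 0; 0 ≤ 0 — holds

The relation is satisfied at x = 0.

Answer: Yes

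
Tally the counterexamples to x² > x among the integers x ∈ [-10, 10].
Counterexamples in [-10, 10]: {0, 1}.

Counting them gives 2 values.

Answer: 2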